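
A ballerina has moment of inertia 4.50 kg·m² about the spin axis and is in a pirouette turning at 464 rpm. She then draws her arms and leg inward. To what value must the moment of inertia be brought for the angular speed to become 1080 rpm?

I₂ ≈ 1.93 kg·m²

With no external torque about the axis, L is conserved: I₁ω₁ = I₂ω₂.
I₂ = I₁ω₁ / ω₂ = (4.50)(464) / (1080) = 1.933 kg·m².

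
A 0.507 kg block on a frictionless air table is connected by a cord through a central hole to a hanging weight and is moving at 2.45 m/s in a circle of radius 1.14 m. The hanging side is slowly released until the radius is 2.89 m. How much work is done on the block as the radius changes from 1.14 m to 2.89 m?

Central (radial) force ⇒ zero torque about the center ⇒ m v r is constant.
v₂ = v₁ r₁ / r₂ = (2.45)(1.14) / (2.89) = 0.9664 m/s.
W = ΔKE = ½m(v₂² − v₁²) = -1.285 J.

W ≈ -1.28 J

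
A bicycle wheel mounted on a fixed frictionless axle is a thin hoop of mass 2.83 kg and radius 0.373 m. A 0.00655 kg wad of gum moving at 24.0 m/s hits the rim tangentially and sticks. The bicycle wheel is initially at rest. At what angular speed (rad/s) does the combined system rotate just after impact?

The axle reaction passes through the axle and exerts no torque about it; angular momentum about the axle is conserved through the impact.
I_p = (2.83)(0.373)² = 0.3937 kg·m². Taking the sense of the wad of gum's angular momentum as positive, L_{wad} = m v R = (0.00655)(24.0)(0.373) = 0.05864 kg·m²/s.
L_i = 0 + 0.05864 = 0.05864 kg·m²/s.
After sticking, I_f = I_p + m R² = 0.3937 + (0.00655)(0.373)² = 0.3946 kg·m².
ω_f = L_i / I_f = 0.05864 / 0.3946 = 0.1486 rad/s.

|ω_f| ≈ 0.149 rad/s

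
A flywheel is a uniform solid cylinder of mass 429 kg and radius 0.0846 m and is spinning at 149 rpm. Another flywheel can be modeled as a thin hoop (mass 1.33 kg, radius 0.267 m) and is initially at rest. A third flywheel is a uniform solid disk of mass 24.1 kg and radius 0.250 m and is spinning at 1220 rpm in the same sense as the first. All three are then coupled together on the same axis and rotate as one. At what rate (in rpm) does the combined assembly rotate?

|ω_f| ≈ 482 rpm

No external torque acts about the common axis, so total angular momentum is conserved.
Moments of inertia: I_A = ½(429)(0.0846)² = 1.535 kg·m²; I_B = (1.33)(0.267)² = 0.09481 kg·m²; I_C = ½(24.1)(0.250)² = 0.7531 kg·m².
Taking A's sense as positive: L = (1.535)(149) + (0.7531)(1220) = 1148 kg·m²·rpm.
Combined I = 1.535 + 0.09481 + 0.7531 = 2.383 kg·m².
ω_f = L / I = 1148 / 2.383 = 481.5 rpm.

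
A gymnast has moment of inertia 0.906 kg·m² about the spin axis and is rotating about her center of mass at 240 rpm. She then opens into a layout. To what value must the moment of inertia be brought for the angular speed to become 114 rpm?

I₂ ≈ 1.91 kg·m²

No external torque acts about the spin axis, so angular momentum is conserved.
I₂ = I₁ω₁ / ω₂ = (0.906)(240) / (114) = 1.907 kg·m².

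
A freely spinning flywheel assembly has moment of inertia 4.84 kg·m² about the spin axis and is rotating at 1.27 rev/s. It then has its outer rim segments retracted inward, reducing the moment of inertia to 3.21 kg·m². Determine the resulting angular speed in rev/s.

Angular momentum about the spin axis is conserved since the torque about it is zero.
ω₂ = I₁ω₁ / I₂ = (4.840)(1.27 rev/s) / (3.210) = 1.915 rev/s.

ω₂ ≈ 1.91 rev/s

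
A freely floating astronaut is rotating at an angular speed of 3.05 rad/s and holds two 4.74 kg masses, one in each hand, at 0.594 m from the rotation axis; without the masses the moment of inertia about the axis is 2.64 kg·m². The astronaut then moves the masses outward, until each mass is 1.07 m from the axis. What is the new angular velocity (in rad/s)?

Angular momentum about the spin axis is conserved since the torque about it is zero.
I₁ = 2.64 + 2(4.74)(0.594)² = 5.985 kg·m²; I₂ = 2.64 + 2(4.74)(1.07)² = 13.49 kg·m².
ω₂ = I₁ω₁ / I₂ = (5.985)(3.05 rad/s) / (13.49) = 1.353 rad/s.

ω₂ ≈ 1.35 rad/s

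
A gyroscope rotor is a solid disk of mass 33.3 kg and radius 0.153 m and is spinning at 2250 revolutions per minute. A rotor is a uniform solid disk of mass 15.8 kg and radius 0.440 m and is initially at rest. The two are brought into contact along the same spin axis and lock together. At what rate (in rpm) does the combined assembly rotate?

|ω_f| ≈ 457 rpm

No external torque acts about the common axis, so total angular momentum is conserved.
Moments of inertia: I_A = ½(33.3)(0.153)² = 0.3898 kg·m²; I_B = ½(15.8)(0.440)² = 1.529 kg·m².
Taking A's sense as positive: L = (0.3898)(2250) = 877.0 kg·m²·rpm.
Combined I = 0.3898 + 1.529 = 1.919 kg·m².
ω_f = L / I = 877.0 / 1.919 = 456.9 rpm.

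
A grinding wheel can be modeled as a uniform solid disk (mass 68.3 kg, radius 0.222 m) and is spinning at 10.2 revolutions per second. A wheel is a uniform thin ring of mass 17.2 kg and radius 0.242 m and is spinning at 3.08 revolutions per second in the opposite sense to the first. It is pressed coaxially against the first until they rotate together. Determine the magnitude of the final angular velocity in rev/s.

|ω_f| ≈ 5.23 rev/s

No external torque acts about the common axis, so total angular momentum is conserved.
Moments of inertia: I_A = ½(68.3)(0.222)² = 1.683 kg·m²; I_B = (17.2)(0.242)² = 1.007 kg·m².
Taking A's sense as positive: L = (1.683)(10.2) − (1.007)(3.08) = 14.06 kg·m²·rev/s.
Combined I = 1.683 + 1.007 = 2.690 kg·m².
ω_f = L / I = 14.06 / 2.690 = 5.228 rev/s.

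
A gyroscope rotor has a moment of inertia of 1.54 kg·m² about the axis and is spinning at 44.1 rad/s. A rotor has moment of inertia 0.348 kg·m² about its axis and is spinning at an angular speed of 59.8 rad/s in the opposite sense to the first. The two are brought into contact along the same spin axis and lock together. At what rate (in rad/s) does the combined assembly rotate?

|ω_f| ≈ 24.9 rad/s

The coupling torques are internal; angular momentum about the shared axis is conserved.
Taking A's sense as positive: L = (1.540)(44.1) − (0.3480)(59.8) = 47.10 kg·m²·rad/s.
Combined I = 1.540 + 0.3480 = 1.888 kg·m².
ω_f = L / I = 47.10 / 1.888 = 24.95 rad/s.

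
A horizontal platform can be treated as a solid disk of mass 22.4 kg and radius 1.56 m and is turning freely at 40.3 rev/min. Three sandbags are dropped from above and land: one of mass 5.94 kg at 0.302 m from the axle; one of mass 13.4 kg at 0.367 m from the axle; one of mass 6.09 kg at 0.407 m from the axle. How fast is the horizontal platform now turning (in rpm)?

ω_f ≈ 35.9 rpm

The added mass arrives with no angular momentum about the axle, and any external torque about the axle is negligible, so the system's angular momentum is conserved.
I_p = ½(22.4)(1.56)² = 27.26 kg·m².
Added inertia Σmr² = (5.94)(0.302)² + (13.4)(0.367)² + (6.09)(0.407)² = 3.355 kg·m²; I_f = 27.26 + 3.355 = 30.61 kg·m².
ω_f = I_p ω_i / I_f = (27.26)(40.3) / 30.61 = 35.88 rpm.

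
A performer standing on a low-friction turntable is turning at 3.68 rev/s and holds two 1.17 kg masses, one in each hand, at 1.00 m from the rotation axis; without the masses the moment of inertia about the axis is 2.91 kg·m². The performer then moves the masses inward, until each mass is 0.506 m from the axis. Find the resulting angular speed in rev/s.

With no external torque about the axis, L is conserved: I₁ω₁ = I₂ω₂.
I₁ = 2.91 + 2(1.17)(1.00)² = 5.250 kg·m²; I₂ = 2.91 + 2(1.17)(0.506)² = 3.509 kg·m².
ω₂ = I₁ω₁ / I₂ = (5.250)(3.68 rev/s) / (3.509) = 5.506 rev/s.

ω₂ ≈ 5.51 rev/s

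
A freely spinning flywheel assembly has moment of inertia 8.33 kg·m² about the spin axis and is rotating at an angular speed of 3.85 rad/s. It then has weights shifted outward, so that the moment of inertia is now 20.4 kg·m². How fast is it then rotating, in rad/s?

No external torque acts about the spin axis, so angular momentum is conserved.
ω₂ = I₁ω₁ / I₂ = (8.330)(3.85 rad/s) / (20.40) = 1.572 rad/s.

ω₂ ≈ 1.57 rad/s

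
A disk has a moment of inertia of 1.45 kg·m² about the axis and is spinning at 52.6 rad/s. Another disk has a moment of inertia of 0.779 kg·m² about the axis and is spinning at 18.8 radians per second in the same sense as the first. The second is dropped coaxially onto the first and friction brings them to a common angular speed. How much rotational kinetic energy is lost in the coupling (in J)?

The coupling torques are internal; angular momentum about the shared axis is conserved.
Taking A's sense as positive: L = (1.450)(52.6) + (0.7790)(18.8) = 90.92 kg·m²·rad/s.
Combined I = 1.450 + 0.7790 = 2.229 kg·m².
ω_f = L / I = 90.92 / 2.229 = 40.79 rad/s.
KE_i = ½ΣIω² = 2144 J; KE_f = ½(2.229)(40.79)² = 1854 J.

ΔKE lost ≈ 289 J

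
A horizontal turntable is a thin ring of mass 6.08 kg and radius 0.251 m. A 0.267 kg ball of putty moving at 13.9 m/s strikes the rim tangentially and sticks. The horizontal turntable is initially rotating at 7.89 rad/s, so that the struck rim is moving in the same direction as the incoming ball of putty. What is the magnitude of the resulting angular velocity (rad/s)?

|ω_f| ≈ 9.89 rad/s

The axle reaction passes through the axle and exerts no torque about it; angular momentum about the axle is conserved through the impact.
I_p = (6.08)(0.251)² = 0.3830 kg·m². Taking the sense of the ball of putty's angular momentum as positive, L_{ball} = m v R = (0.267)(13.9)(0.251) = 0.9315 kg·m²/s.
L_i = +I_p ω_p + m v R = +(0.3830)(7.89) + 0.9315 = 3.954 kg·m²/s.
After sticking, I_f = I_p + m R² = 0.3830 + (0.267)(0.251)² = 0.3999 kg·m².
ω_f = L_i / I_f = 3.954 / 0.3999 = 9.888 rad/s.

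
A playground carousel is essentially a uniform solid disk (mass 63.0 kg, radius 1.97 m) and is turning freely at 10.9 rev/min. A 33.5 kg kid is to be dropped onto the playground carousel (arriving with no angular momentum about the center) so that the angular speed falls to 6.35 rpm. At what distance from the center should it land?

The added mass arrives with no angular momentum about the center, and any external torque about the center is negligible, so the system's angular momentum is conserved.
I_p = ½(63.0)(1.97)² = 122.2 kg·m².
I_p ω_i = (I_p + m r²) ω_f ⇒ m r² = I_p(ω_i/ω_f − 1) = 122.2(10.9/6.35 − 1) = 87.60 kg·m².
r = √(87.60/33.5) = 1.617 m.

r ≈ 1.62 m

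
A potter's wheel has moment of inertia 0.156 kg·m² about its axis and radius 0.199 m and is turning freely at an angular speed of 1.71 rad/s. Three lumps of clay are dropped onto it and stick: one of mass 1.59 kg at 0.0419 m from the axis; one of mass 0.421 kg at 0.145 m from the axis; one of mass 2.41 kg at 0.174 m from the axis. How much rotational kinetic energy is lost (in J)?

No external torque acts about the axis; L_before = L_after.
Added inertia Σmr² = (1.59)(0.0419)² + (0.421)(0.145)² + (2.41)(0.174)² = 0.08461 kg·m²; I_f = 0.1560 + 0.08461 = 0.2406 kg·m².
ω_f = I_p ω_i / I_f = (0.1560)(1.71) / 0.2406 = 1.109 rad/s.
KE_i = ½(0.1560)(1.710 rad/s)² = 0.2281 J; KE_f = ½(0.2406)(1.109)² = 0.1479 J.

energy lost ≈ 0.0802 J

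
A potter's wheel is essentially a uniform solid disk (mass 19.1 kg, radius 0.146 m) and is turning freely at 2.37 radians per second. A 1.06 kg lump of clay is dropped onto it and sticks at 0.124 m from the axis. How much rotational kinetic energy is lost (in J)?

energy lost ≈ 0.0424 J

The added mass arrives with no angular momentum about the axis, and any external torque about the axis is negligible, so the system's angular momentum is conserved.
I_p = ½(19.1)(0.146)² = 0.2036 kg·m².
Added inertia Σmr² = (1.06)(0.124)² = 0.01630 kg·m²; I_f = 0.2036 + 0.01630 = 0.2199 kg·m².
ω_f = I_p ω_i / I_f = (0.2036)(2.37) / 0.2199 = 2.194 rad/s.
KE_i = ½(0.2036)(2.370 rad/s)² = 0.5717 J; KE_f = ½(0.2199)(2.194)² = 0.5293 J.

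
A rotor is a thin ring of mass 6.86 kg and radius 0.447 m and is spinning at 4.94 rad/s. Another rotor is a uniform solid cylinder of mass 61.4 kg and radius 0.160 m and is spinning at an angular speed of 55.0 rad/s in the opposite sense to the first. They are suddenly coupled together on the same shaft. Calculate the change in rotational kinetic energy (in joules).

ΔKE ≈ -897 J

The coupling torques are internal; angular momentum about the shared axis is conserved.
Moments of inertia: I_A = (6.86)(0.447)² = 1.371 kg·m²; I_B = ½(61.4)(0.160)² = 0.7859 kg·m².
Taking A's sense as positive: L = (1.371)(4.94) − (0.7859)(55.0) = -36.45 kg·m²·rad/s.
Combined I = 1.371 + 0.7859 = 2.157 kg·m².
ω_f = L / I = -36.45 / 2.157 = -16.90 rad/s.
KE_i = ½ΣIω² = 1205 J; KE_f = ½(2.157)(16.90)² = 308.1 J.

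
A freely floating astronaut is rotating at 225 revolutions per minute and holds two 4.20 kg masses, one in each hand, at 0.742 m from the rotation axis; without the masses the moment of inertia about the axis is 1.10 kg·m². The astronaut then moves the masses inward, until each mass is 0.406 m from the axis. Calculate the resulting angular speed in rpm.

No external torque acts about the spin axis, so angular momentum is conserved.
I₁ = 1.10 + 2(4.20)(0.742)² = 5.725 kg·m²; I₂ = 1.10 + 2(4.20)(0.406)² = 2.485 kg·m².
ω₂ = I₁ω₁ / I₂ = (5.725)(225 rpm) / (2.485) = 518.4 rpm.

ω₂ ≈ 518 rpm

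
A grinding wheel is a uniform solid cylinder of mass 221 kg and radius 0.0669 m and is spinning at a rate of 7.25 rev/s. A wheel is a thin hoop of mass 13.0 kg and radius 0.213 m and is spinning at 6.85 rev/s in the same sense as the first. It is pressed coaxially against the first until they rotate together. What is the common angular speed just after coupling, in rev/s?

No external torque acts about the common axis, so total angular momentum is conserved.
Moments of inertia: I_A = ½(221)(0.0669)² = 0.4946 kg·m²; I_B = (13.0)(0.213)² = 0.5898 kg·m².
Taking A's sense as positive: L = (0.4946)(7.25) + (0.5898)(6.85) = 7.626 kg·m²·rev/s.
Combined I = 0.4946 + 0.5898 = 1.084 kg·m².
ω_f = L / I = 7.626 / 1.084 = 7.032 rev/s.

|ω_f| ≈ 7.03 rev/s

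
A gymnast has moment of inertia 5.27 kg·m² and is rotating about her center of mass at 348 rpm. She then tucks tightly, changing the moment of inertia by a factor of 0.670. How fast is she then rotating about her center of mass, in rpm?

Angular momentum about the spin axis is conserved since the torque about it is zero.
I₂ = 0.670 × 5.27 = 3.531 kg·m².
ω₂ = I₁ω₁ / I₂ = (5.270)(348 rpm) / (3.531) = 519.4 rpm.

ω₂ ≈ 519 rpm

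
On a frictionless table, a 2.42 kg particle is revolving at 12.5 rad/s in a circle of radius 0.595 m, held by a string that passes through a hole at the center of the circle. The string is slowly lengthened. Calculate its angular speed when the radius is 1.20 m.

No torque about the axis ⇒ m r₁² ω₁ = m r₂² ω₂.
ω₂ = ω₁ (r₁/r₂)² = (12.5)(0.595/1.20)² = 3.073 rad/s.

ω₂ ≈ 3.07 rad/s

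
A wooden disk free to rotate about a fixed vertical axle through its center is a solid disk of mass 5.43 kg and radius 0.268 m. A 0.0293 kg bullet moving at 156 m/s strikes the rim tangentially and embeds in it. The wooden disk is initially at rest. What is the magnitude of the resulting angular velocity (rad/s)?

|ω_f| ≈ 6.21 rad/s

About the axle the impulsive forces during the collision are internal, so angular momentum about that axis is conserved.
I_p = ½(5.43)(0.268)² = 0.1950 kg·m². Taking the sense of the bullet's angular momentum as positive, L_{bullet} = m v R = (0.0293)(156)(0.268) = 1.225 kg·m²/s.
L_i = 0 + 1.225 = 1.225 kg·m²/s.
After sticking, I_f = I_p + m R² = 0.1950 + (0.0293)(0.268)² = 0.1971 kg·m².
ω_f = L_i / I_f = 1.225 / 0.1971 = 6.215 rad/s.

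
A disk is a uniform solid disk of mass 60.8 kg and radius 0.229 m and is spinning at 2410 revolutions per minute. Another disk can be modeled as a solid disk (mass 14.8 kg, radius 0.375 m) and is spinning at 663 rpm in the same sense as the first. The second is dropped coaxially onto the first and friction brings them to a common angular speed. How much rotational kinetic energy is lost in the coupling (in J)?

ΔKE lost ≈ 10500 J

No external torque acts about the common axis, so total angular momentum is conserved.
Moments of inertia: I_A = ½(60.8)(0.229)² = 1.594 kg·m²; I_B = ½(14.8)(0.375)² = 1.041 kg·m².
Taking A's sense as positive: L = (1.594)(2410) + (1.041)(663) = 4532 kg·m²·rpm.
Combined I = 1.594 + 1.041 = 2.635 kg·m².
ω_f = L / I = 4532 / 2.635 = 1720 rpm.
KE_i = ½ΣIω² = 53280 J; KE_f = ½(2.635)(180.1)² = 42740 J.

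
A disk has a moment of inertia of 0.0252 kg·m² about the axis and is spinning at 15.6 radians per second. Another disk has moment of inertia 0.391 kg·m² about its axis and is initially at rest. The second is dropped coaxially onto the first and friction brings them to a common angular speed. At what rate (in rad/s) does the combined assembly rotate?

|ω_f| ≈ 0.945 rad/s

The coupling torques are internal; angular momentum about the shared axis is conserved.
Taking A's sense as positive: L = (0.02520)(15.6) = 0.3931 kg·m²·rad/s.
Combined I = 0.02520 + 0.3910 = 0.4162 kg·m².
ω_f = L / I = 0.3931 / 0.4162 = 0.9445 rad/s.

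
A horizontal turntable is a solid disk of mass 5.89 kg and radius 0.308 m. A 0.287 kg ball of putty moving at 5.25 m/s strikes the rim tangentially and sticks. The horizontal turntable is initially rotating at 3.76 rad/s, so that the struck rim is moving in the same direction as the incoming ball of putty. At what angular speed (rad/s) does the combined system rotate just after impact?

About the axle the impulsive forces during the collision are internal, so angular momentum about that axis is conserved.
I_p = ½(5.89)(0.308)² = 0.2794 kg·m². Taking the sense of the ball of putty's angular momentum as positive, L_{ball} = m v R = (0.287)(5.25)(0.308) = 0.4641 kg·m²/s.
L_i = +I_p ω_p + m v R = +(0.2794)(3.76) + 0.4641 = 1.515 kg·m²/s.
After sticking, I_f = I_p + m R² = 0.2794 + (0.287)(0.308)² = 0.3066 kg·m².
ω_f = L_i / I_f = 1.515 / 0.3066 = 4.940 rad/s.

|ω_f| ≈ 4.94 rad/s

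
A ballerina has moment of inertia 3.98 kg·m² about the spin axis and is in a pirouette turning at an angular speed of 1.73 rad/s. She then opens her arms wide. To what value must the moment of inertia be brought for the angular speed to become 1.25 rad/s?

I₂ ≈ 5.51 kg·m²

Angular momentum about the spin axis is conserved since the torque about it is zero.
I₂ = I₁ω₁ / ω₂ = (3.98)(1.73) / (1.25) = 5.508 kg·m².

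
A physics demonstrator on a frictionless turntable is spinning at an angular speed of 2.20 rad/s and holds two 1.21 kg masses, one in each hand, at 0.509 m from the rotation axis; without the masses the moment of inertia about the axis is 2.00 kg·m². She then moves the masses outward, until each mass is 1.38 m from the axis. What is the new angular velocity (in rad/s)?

With no external torque about the axis, L is conserved: I₁ω₁ = I₂ω₂.
I₁ = 2.00 + 2(1.21)(0.509)² = 2.627 kg·m²; I₂ = 2.00 + 2(1.21)(1.38)² = 6.609 kg·m².
ω₂ = I₁ω₁ / I₂ = (2.627)(2.20 rad/s) / (6.609) = 0.8745 rad/s.

ω₂ ≈ 0.875 rad/s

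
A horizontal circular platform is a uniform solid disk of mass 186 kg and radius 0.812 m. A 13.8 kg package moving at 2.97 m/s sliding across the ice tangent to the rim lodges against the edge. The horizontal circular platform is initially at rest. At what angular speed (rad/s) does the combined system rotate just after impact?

|ω_f| ≈ 0.473 rad/s

About the central axle the impulsive forces during the collision are internal, so angular momentum about that axis is conserved.
I_p = ½(186)(0.812)² = 61.32 kg·m². Taking the sense of the package's angular momentum as positive, L_{package} = m v R = (13.8)(2.97)(0.812) = 33.28 kg·m²/s.
L_i = 0 + 33.28 = 33.28 kg·m²/s.
After sticking, I_f = I_p + m R² = 61.32 + (13.8)(0.812)² = 70.42 kg·m².
ω_f = L_i / I_f = 33.28 / 70.42 = 0.4726 rad/s.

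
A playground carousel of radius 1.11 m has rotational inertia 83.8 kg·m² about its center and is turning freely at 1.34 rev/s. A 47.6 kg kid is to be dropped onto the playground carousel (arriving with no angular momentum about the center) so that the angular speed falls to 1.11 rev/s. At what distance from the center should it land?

r ≈ 0.604 m

The added mass arrives with no angular momentum about the center, and any external torque about the center is negligible, so the system's angular momentum is conserved.
I_p ω_i = (I_p + m r²) ω_f ⇒ m r² = I_p(ω_i/ω_f − 1) = 83.80(1.34/1.11 − 1) = 17.36 kg·m².
r = √(17.36/47.6) = 0.6040 m.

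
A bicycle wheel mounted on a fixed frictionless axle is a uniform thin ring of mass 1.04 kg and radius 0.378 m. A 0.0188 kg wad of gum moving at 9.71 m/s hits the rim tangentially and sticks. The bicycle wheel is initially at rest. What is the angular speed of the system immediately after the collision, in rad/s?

|ω_f| ≈ 0.456 rad/s

The axle reaction passes through the axle and exerts no torque about it; angular momentum about the axle is conserved through the impact.
I_p = (1.04)(0.378)² = 0.1486 kg·m². Taking the sense of the wad of gum's angular momentum as positive, L_{wad} = m v R = (0.0188)(9.71)(0.378) = 0.06900 kg·m²/s.
L_i = 0 + 0.06900 = 0.06900 kg·m²/s.
After sticking, I_f = I_p + m R² = 0.1486 + (0.0188)(0.378)² = 0.1513 kg·m².
ω_f = L_i / I_f = 0.06900 / 0.1513 = 0.4561 rad/s.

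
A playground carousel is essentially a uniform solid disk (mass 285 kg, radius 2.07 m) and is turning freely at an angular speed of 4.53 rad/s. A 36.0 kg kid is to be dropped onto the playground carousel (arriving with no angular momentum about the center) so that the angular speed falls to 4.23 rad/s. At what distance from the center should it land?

r ≈ 1.10 m

No external torque acts about the center; L_before = L_after.
I_p = ½(285)(2.07)² = 610.6 kg·m².
I_p ω_i = (I_p + m r²) ω_f ⇒ m r² = I_p(ω_i/ω_f − 1) = 610.6(4.53/4.23 − 1) = 43.30 kg·m².
r = √(43.30/36.0) = 1.097 m.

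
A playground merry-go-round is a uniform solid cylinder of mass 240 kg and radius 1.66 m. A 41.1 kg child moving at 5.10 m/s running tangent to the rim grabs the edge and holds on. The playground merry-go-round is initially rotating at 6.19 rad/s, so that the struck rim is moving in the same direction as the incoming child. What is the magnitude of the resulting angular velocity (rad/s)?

About the axle the impulsive forces during the collision are internal, so angular momentum about that axis is conserved.
I_p = ½(240)(1.66)² = 330.7 kg·m². Taking the sense of the child's angular momentum as positive, L_{child} = m v R = (41.1)(5.10)(1.66) = 348.0 kg·m²/s.
L_i = +I_p ω_p + m v R = +(330.7)(6.19) + 348.0 = 2395 kg·m²/s.
After sticking, I_f = I_p + m R² = 330.7 + (41.1)(1.66)² = 443.9 kg·m².
ω_f = L_i / I_f = 2395 / 443.9 = 5.395 rad/s.

|ω_f| ≈ 5.39 rad/s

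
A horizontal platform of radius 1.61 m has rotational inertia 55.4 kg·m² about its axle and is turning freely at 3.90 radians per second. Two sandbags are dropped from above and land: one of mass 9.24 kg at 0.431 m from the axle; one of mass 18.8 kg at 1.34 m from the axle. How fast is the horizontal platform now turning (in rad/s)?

No external torque acts about the axle; L_before = L_after.
Added inertia Σmr² = (9.24)(0.431)² + (18.8)(1.34)² = 35.47 kg·m²; I_f = 55.40 + 35.47 = 90.87 kg·m².
ω_f = I_p ω_i / I_f = (55.40)(3.90) / 90.87 = 2.378 rad/s.

ω_f ≈ 2.38 rad/s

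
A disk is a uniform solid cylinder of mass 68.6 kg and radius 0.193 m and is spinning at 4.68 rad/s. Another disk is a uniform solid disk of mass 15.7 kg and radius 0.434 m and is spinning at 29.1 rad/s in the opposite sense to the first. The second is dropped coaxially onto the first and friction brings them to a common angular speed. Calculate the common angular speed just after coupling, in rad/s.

No external torque acts about the common axis, so total angular momentum is conserved.
Moments of inertia: I_A = ½(68.6)(0.193)² = 1.278 kg·m²; I_B = ½(15.7)(0.434)² = 1.479 kg·m².
Taking A's sense as positive: L = (1.278)(4.68) − (1.479)(29.1) = -37.05 kg·m²·rad/s.
Combined I = 1.278 + 1.479 = 2.756 kg·m².
ω_f = L / I = -37.05 / 2.756 = -13.44 rad/s.

|ω_f| ≈ 13.4 rad/s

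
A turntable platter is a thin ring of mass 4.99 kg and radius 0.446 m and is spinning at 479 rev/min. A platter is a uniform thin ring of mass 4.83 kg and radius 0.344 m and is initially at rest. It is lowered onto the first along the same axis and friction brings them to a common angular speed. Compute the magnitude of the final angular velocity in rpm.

|ω_f| ≈ 304 rpm

The coupling torques are internal; angular momentum about the shared axis is conserved.
Moments of inertia: I_A = (4.99)(0.446)² = 0.9926 kg·m²; I_B = (4.83)(0.344)² = 0.5716 kg·m².
Taking A's sense as positive: L = (0.9926)(479) = 475.5 kg·m²·rpm.
Combined I = 0.9926 + 0.5716 = 1.564 kg·m².
ω_f = L / I = 475.5 / 1.564 = 304.0 rpm.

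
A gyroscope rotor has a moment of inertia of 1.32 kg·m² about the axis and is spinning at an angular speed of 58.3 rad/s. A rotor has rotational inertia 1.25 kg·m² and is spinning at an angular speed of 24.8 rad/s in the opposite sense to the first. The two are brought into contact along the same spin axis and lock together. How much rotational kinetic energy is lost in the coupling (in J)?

ΔKE lost ≈ 2220 J

No external torque acts about the common axis, so total angular momentum is conserved.
Taking A's sense as positive: L = (1.320)(58.3) − (1.250)(24.8) = 45.96 kg·m²·rad/s.
Combined I = 1.320 + 1.250 = 2.570 kg·m².
ω_f = L / I = 45.96 / 2.570 = 17.88 rad/s.
KE_i = ½ΣIω² = 2628 J; KE_f = ½(2.570)(17.88)² = 410.9 J.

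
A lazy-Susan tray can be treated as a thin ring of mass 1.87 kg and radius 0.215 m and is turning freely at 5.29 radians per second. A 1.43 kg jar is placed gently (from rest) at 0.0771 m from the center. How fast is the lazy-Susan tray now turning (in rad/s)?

ω_f ≈ 4.82 rad/s

No external torque acts about the center; L_before = L_after.
I_p = (1.87)(0.215)² = 0.08644 kg·m².
Added inertia Σmr² = (1.43)(0.0771)² = 0.008501 kg·m²; I_f = 0.08644 + 0.008501 = 0.09494 kg·m².
ω_f = I_p ω_i / I_f = (0.08644)(5.29) / 0.09494 = 4.816 rad/s.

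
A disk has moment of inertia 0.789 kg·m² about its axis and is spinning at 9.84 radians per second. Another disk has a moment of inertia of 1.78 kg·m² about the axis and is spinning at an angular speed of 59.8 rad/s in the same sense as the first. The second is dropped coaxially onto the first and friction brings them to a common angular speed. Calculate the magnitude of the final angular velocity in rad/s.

|ω_f| ≈ 44.5 rad/s

No external torque acts about the common axis, so total angular momentum is conserved.
Taking A's sense as positive: L = (0.7890)(9.84) + (1.780)(59.8) = 114.2 kg·m²·rad/s.
Combined I = 0.7890 + 1.780 = 2.569 kg·m².
ω_f = L / I = 114.2 / 2.569 = 44.46 rad/s.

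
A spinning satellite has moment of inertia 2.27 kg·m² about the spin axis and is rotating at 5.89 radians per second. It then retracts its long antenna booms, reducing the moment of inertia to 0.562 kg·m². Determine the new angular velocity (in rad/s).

ω₂ ≈ 23.8 rad/s

No external torque acts about the spin axis, so angular momentum is conserved.
ω₂ = I₁ω₁ / I₂ = (2.270)(5.89 rad/s) / (0.5620) = 23.79 rad/s.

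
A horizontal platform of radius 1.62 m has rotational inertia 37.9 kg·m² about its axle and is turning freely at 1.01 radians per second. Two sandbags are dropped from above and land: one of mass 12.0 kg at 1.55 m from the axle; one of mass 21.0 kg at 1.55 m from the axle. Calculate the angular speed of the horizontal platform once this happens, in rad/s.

No external torque acts about the axle; L_before = L_after.
Added inertia Σmr² = (12.0)(1.55)² + (21.0)(1.55)² = 79.28 kg·m²; I_f = 37.90 + 79.28 = 117.2 kg·m².
ω_f = I_p ω_i / I_f = (37.90)(1.01) / 117.2 = 0.3267 rad/s.

ω_f ≈ 0.327 rad/s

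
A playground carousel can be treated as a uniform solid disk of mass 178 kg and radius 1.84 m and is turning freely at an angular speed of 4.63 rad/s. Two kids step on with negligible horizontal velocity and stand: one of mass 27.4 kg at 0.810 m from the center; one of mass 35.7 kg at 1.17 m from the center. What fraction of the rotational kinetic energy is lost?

The added mass arrives with no angular momentum about the center, and any external torque about the center is negligible, so the system's angular momentum is conserved.
I_p = ½(178)(1.84)² = 301.3 kg·m².
Added inertia Σmr² = (27.4)(0.810)² + (35.7)(1.17)² = 66.85 kg·m²; I_f = 301.3 + 66.85 = 368.2 kg·m².
ω_f = I_p ω_i / I_f = (301.3)(4.63) / 368.2 = 3.789 rad/s.
KE_i = ½(301.3)(4.630 rad/s)² = 3230 J; KE_f = ½(368.2)(3.789)² = 2643 J.
Fraction lost = 0.1816.

fraction ≈ 0.182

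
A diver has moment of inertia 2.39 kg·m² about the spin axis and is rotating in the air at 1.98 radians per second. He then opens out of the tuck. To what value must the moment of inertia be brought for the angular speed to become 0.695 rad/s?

With no external torque about the axis, L is conserved: I₁ω₁ = I₂ω₂.
I₂ = I₁ω₁ / ω₂ = (2.39)(1.98) / (0.695) = 6.809 kg·m².

I₂ ≈ 6.81 kg·m²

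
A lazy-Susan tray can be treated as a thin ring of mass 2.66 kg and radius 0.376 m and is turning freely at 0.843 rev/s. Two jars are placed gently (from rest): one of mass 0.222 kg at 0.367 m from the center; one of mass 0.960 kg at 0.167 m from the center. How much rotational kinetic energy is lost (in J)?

No external torque acts about the center; L_before = L_after.
I_p = (2.66)(0.376)² = 0.3761 kg·m².
Added inertia Σmr² = (0.222)(0.367)² + (0.960)(0.167)² = 0.05667 kg·m²; I_f = 0.3761 + 0.05667 = 0.4327 kg·m².
ω_f = I_p ω_i / I_f = (0.3761)(0.843) / 0.4327 = 0.7326 rev/s.
KE_i = ½(0.3761)(5.297 rad/s)² = 5.275 J; KE_f = ½(0.4327)(4.603)² = 4.584 J.

energy lost ≈ 0.691 J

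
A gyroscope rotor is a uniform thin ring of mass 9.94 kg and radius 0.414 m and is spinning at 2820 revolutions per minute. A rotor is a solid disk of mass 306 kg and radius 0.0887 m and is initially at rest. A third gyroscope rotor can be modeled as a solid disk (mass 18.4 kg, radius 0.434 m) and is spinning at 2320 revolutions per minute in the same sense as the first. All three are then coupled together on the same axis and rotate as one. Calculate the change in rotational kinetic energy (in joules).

The coupling torques are internal; angular momentum about the shared axis is conserved.
Moments of inertia: I_A = (9.94)(0.414)² = 1.704 kg·m²; I_B = ½(306)(0.0887)² = 1.204 kg·m²; I_C = ½(18.4)(0.434)² = 1.733 kg·m².
Taking A's sense as positive: L = (1.704)(2820) + (1.733)(2320) = 8825 kg·m²·rpm.
Combined I = 1.704 + 1.204 + 1.733 = 4.640 kg·m².
ω_f = L / I = 8825 / 4.640 = 1902 rpm.
KE_i = ½ΣIω² = 1.254e+05 J; KE_f = ½(4.640)(199.1)² = 92020 J.

ΔKE ≈ -33400 J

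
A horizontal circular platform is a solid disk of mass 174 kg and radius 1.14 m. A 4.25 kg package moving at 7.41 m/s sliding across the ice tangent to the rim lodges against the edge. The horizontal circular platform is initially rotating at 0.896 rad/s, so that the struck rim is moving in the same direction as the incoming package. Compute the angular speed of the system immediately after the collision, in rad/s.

About the central axle the impulsive forces during the collision are internal, so angular momentum about that axis is conserved.
I_p = ½(174)(1.14)² = 113.1 kg·m². Taking the sense of the package's angular momentum as positive, L_{package} = m v R = (4.25)(7.41)(1.14) = 35.90 kg·m²/s.
L_i = +I_p ω_p + m v R = +(113.1)(0.896) + 35.90 = 137.2 kg·m²/s.
After sticking, I_f = I_p + m R² = 113.1 + (4.25)(1.14)² = 118.6 kg·m².
ω_f = L_i / I_f = 137.2 / 118.6 = 1.157 rad/s.

|ω_f| ≈ 1.16 rad/s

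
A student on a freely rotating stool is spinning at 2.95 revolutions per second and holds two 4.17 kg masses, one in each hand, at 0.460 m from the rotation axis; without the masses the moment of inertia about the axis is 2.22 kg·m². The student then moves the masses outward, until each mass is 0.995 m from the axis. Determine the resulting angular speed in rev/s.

Angular momentum about the spin axis is conserved since the torque about it is zero.
I₁ = 2.22 + 2(4.17)(0.460)² = 3.985 kg·m²; I₂ = 2.22 + 2(4.17)(0.995)² = 10.48 kg·m².
ω₂ = I₁ω₁ / I₂ = (3.985)(2.95 rev/s) / (10.48) = 1.122 rev/s.

ω₂ ≈ 1.12 rev/s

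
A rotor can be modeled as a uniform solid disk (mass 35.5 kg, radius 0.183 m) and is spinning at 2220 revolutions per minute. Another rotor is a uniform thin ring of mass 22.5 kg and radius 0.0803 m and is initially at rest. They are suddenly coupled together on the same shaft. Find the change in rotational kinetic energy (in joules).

The coupling torques are internal; angular momentum about the shared axis is conserved.
Moments of inertia: I_A = ½(35.5)(0.183)² = 0.5944 kg·m²; I_B = (22.5)(0.0803)² = 0.1451 kg·m².
Taking A's sense as positive: L = (0.5944)(2220) = 1320 kg·m²·rpm.
Combined I = 0.5944 + 0.1451 = 0.7395 kg·m².
ω_f = L / I = 1320 / 0.7395 = 1784 rpm.
KE_i = ½ΣIω² = 16060 J; KE_f = ½(0.7395)(186.9)² = 12910 J.

ΔKE ≈ -3150 J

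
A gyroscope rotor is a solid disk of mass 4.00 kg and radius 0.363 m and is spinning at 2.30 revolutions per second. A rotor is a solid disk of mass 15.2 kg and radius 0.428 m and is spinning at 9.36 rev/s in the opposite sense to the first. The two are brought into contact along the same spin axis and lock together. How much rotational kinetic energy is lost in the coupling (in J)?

ΔKE lost ≈ 595 J

The coupling torques are internal; angular momentum about the shared axis is conserved.
Moments of inertia: I_A = ½(4.00)(0.363)² = 0.2635 kg·m²; I_B = ½(15.2)(0.428)² = 1.392 kg·m².
Taking A's sense as positive: L = (0.2635)(2.30) − (1.392)(9.36) = -12.42 kg·m²·rev/s.
Combined I = 0.2635 + 1.392 = 1.656 kg·m².
ω_f = L / I = -12.42 / 1.656 = -7.504 rev/s.
KE_i = ½ΣIω² = 2435 J; KE_f = ½(1.656)(47.15)² = 1840 J.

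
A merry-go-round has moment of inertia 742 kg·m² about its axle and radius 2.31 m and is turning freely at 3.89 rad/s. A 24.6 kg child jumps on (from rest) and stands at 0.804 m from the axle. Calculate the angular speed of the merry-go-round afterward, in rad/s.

No external torque acts about the axle; L_before = L_after.
Added inertia Σmr² = (24.6)(0.804)² = 15.90 kg·m²; I_f = 742.0 + 15.90 = 757.9 kg·m².
ω_f = I_p ω_i / I_f = (742.0)(3.89) / 757.9 = 3.808 rad/s.

ω_f ≈ 3.81 rad/s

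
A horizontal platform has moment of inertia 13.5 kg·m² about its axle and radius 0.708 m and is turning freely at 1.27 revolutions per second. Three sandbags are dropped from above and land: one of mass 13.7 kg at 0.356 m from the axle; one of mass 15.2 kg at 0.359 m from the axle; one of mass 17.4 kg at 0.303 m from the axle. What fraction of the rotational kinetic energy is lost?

The added mass arrives with no angular momentum about the axle, and any external torque about the axle is negligible, so the system's angular momentum is conserved.
Added inertia Σmr² = (13.7)(0.356)² + (15.2)(0.359)² + (17.4)(0.303)² = 5.293 kg·m²; I_f = 13.50 + 5.293 = 18.79 kg·m².
ω_f = I_p ω_i / I_f = (13.50)(1.27) / 18.79 = 0.9123 rev/s.
KE_i = ½(13.50)(7.980 rad/s)² = 429.8 J; KE_f = ½(18.79)(5.732)² = 308.8 J.
Fraction lost = 0.2816.

fraction ≈ 0.282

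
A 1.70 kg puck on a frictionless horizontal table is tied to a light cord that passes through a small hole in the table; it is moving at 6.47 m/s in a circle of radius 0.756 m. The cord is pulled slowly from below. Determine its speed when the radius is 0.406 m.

v₂ ≈ 12.0 m/s

The only horizontal force on the mass is along the cord (radial), so it exerts no torque about the hole and angular momentum m v r is conserved.
v₂ = v₁ r₁ / r₂ = (6.47)(0.756) / (0.406) = 12.05 m/s.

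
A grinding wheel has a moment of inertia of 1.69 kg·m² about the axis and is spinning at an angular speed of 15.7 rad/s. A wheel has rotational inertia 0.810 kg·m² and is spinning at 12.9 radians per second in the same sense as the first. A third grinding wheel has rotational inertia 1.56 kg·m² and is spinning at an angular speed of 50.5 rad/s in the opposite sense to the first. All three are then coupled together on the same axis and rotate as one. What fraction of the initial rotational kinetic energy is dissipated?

fraction ≈ 0.905

No external torque acts about the common axis, so total angular momentum is conserved.
Taking A's sense as positive: L = (1.690)(15.7) + (0.8100)(12.9) − (1.560)(50.5) = -41.80 kg·m²·rad/s.
Combined I = 1.690 + 0.8100 + 1.560 = 4.060 kg·m².
ω_f = L / I = -41.80 / 4.060 = -10.30 rad/s.
KE_i = ½ΣIω² = 2265 J; KE_f = ½(4.060)(10.30)² = 215.2 J.
Fraction dissipated = (KE_i − KE_f)/KE_i = 0.9050.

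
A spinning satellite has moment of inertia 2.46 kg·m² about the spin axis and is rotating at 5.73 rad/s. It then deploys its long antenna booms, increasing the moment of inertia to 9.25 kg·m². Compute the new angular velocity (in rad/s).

With no external torque about the axis, L is conserved: I₁ω₁ = I₂ω₂.
ω₂ = I₁ω₁ / I₂ = (2.460)(5.73 rad/s) / (9.250) = 1.524 rad/s.

ω₂ ≈ 1.52 rad/s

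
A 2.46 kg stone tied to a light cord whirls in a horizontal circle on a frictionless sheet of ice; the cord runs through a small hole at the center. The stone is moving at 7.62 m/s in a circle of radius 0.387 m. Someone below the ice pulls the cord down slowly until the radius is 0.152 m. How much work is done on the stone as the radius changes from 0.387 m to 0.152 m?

W ≈ 392 J

The only horizontal force on the mass is along the cord (radial), so it exerts no torque about the hole and angular momentum m v r is conserved.
v₂ = v₁ r₁ / r₂ = (7.62)(0.387) / (0.152) = 19.40 m/s.
W = ΔKE = ½m(v₂² − v₁²) = 391.5 J.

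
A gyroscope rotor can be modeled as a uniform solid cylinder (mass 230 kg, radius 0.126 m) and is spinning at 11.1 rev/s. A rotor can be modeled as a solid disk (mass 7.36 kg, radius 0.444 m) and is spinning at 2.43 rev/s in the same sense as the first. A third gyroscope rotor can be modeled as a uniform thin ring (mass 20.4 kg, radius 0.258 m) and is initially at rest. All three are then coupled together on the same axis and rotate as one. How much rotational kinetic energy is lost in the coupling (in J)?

The coupling torques are internal; angular momentum about the shared axis is conserved.
Moments of inertia: I_A = ½(230)(0.126)² = 1.826 kg·m²; I_B = ½(7.36)(0.444)² = 0.7255 kg·m²; I_C = (20.4)(0.258)² = 1.358 kg·m².
Taking A's sense as positive: L = (1.826)(11.1) + (0.7255)(2.43) = 22.03 kg·m²·rev/s.
Combined I = 1.826 + 0.7255 + 1.358 = 3.909 kg·m².
ω_f = L / I = 22.03 / 3.909 = 5.635 rev/s.
KE_i = ½ΣIω² = 4525 J; KE_f = ½(3.909)(35.41)² = 2450 J.

ΔKE lost ≈ 2070 J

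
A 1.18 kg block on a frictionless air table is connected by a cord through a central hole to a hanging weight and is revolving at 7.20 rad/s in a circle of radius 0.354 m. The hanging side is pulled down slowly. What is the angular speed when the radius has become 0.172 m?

The constraining force is radial, so m r² ω about the center is conserved.
ω₂ = ω₁ (r₁/r₂)² = (7.20)(0.354/0.172)² = 30.50 rad/s.

ω₂ ≈ 30.5 rad/s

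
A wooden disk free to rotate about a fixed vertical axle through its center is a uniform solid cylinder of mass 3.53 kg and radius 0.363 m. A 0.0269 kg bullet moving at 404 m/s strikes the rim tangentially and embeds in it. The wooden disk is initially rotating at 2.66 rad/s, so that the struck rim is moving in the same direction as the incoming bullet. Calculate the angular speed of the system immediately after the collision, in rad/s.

The axle reaction passes through the axle and exerts no torque about it; angular momentum about the axle is conserved through the impact.
I_p = ½(3.53)(0.363)² = 0.2326 kg·m². Taking the sense of the bullet's angular momentum as positive, L_{bullet} = m v R = (0.0269)(404)(0.363) = 3.945 kg·m²/s.
L_i = +I_p ω_p + m v R = +(0.2326)(2.66) + 3.945 = 4.564 kg·m²/s.
After sticking, I_f = I_p + m R² = 0.2326 + (0.0269)(0.363)² = 0.2361 kg·m².
ω_f = L_i / I_f = 4.564 / 0.2361 = 19.33 rad/s.

|ω_f| ≈ 19.3 rad/s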